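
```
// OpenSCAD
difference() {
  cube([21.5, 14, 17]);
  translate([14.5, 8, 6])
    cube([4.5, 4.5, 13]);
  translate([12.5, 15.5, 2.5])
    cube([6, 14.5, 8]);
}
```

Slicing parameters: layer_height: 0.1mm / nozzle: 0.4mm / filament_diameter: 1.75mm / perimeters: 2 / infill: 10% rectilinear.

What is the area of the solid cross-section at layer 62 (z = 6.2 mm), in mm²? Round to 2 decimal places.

280.75 mm²

At z = 6.2 mm: the 21.5×14 cube contributes its full rectangle (area 301.00 mm²); the cube at (14.5, 8) (footprint 4.5×4.5) is included at this height (area 20.25 mm²); the cube at (12.5, 15.5) (footprint 6×14.5) is included at this height (area 87.00 mm²); Taking the first minus the rest: starting from the 21.5×14 cube (301.00 mm²), the 4.5×4.5 cube at (14.5, 8) lies wholly inside it (removes its full 20.25 mm² and its 18.00 mm outline becomes a hole wall); the 6×14.5 cube at (12.5, 15.5) misses the remaining region (no effect) — area = 280.75 mm². Overall, the cross-section is one region with 1 hole. Net area = 280.75 mm².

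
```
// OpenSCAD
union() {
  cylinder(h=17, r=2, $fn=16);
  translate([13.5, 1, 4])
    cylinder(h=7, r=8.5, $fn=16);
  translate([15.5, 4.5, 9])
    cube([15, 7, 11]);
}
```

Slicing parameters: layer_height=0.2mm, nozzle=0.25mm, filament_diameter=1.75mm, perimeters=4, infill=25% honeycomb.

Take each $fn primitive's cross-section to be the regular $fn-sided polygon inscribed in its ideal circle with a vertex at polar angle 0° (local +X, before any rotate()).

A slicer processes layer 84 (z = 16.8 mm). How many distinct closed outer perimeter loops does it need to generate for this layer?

At z = 16.8 mm: the r=2 cylinder gives a regular 16-gon of circumradius 2 (constant along its height); the cylinder at (13.5, 1) is absent (z outside [4, 11]); the cube at (15.5, 4.5) (footprint 15×7) is included at this height; Taking the union: the 2 present regions are separate (no shared area or edge), so areas and boundary lengths simply add and each stays a separate island — 2 connected regions. The result has 2 disconnected regions.

2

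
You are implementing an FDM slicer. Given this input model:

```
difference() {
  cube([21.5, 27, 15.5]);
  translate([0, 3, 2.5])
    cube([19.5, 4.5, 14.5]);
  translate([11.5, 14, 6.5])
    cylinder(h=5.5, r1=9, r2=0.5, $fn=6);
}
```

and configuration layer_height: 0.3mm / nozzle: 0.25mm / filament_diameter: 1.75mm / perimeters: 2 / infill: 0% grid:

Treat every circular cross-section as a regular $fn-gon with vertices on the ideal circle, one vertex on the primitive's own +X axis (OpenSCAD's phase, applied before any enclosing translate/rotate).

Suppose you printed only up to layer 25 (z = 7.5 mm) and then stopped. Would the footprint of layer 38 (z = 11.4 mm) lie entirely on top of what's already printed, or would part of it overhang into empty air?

Compare the two slices. At z = 7.5: the 21.5×27 cube contributes its full rectangle (area 580.50 mm²); the cube at (0, 3) is present — its section is the full 19.5×4.5 rectangle (area 87.75 mm²); the cone at (11.5, 14): at t=0.182 of its height the radius interpolates to r₁+(r₂−r₁)t = 7.455, giving a regular 6-gon of that circumradius (area = (6/2)·7.455²·sin(360°/6) = 144.38 mm²); Subtracting the remaining from the first: starting from the 21.5×27 cube (580.50 mm²), the 19.5×4.5 cube at (0, 3) lies inside it touching the edge (removes its full 87.75 mm²); the cone at (11.5, 14) lies wholly inside it (removes its full 144.38 mm² and its 44.73 mm outline becomes a hole wall) — area = 348.37 mm². At z = 11.4: the cube (footprint 21.5×27) is included at this height (area 580.50 mm²); the cube at (0, 3) is present — its section is the full 19.5×4.5 rectangle (area 87.75 mm²); the cone at (11.5, 14): at t=0.891 of its height the radius interpolates to r₁+(r₂−r₁)t = 1.427, giving a regular 6-gon of that circumradius (area = (6/2)·1.427²·sin(360°/6) = 5.29 mm²); Subtracting the remaining from the first: starting from the 21.5×27 cube (580.50 mm²), the 19.5×4.5 cube at (0, 3) lies inside it touching the edge (removes its full 87.75 mm²); the cone at (11.5, 14) lies wholly inside it (removes its full 5.29 mm² and its 8.56 mm outline becomes a hole wall) — area = 487.46 mm². Checking containment: at z = 11.4 the cross-section extends beyond the z = 7.5 cross-section by about 139.08 mm².

part overhangs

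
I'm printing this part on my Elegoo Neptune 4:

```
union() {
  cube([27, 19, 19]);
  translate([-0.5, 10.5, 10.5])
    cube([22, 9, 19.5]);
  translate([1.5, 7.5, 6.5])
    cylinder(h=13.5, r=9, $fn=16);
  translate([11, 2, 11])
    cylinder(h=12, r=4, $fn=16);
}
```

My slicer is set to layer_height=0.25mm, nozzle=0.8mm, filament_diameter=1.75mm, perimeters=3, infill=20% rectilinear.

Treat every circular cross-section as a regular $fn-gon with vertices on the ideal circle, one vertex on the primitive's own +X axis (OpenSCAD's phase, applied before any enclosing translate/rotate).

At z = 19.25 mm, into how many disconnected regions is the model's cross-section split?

At z = 19.25 mm: the cube is not intersected at this z (z outside [0, 19]); the cube at (-0.5, 10.5) is present — its section is the full 22×9 rectangle; the r=9 cylinder at (1.5, 7.5) contributes a regular 16-gon of circumradius 9; the r=4 cylinder at (11, 2) contributes a regular 16-gon of circumradius 4; Combining (union): the regions partially overlap (shared area 55.09 mm²), so overlapping operands fuse into one piece — 1 connected region. The result has 1 disconnected region.

1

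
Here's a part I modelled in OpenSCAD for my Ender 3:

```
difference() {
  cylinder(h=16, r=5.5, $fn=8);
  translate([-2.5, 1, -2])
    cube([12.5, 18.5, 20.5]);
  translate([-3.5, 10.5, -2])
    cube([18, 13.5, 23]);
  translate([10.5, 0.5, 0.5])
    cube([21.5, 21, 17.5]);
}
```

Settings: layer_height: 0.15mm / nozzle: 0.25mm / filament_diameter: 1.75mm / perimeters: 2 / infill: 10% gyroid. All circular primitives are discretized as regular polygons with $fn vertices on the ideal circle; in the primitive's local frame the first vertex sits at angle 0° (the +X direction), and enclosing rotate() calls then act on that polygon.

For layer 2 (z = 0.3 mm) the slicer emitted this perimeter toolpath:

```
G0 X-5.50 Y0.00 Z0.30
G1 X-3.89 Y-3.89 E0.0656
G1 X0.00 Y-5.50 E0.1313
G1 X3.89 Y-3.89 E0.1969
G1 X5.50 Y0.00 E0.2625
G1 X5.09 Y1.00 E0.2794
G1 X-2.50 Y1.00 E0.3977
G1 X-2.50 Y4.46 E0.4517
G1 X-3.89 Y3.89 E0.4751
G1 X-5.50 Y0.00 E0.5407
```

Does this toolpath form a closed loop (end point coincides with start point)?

yes

Start point (G0): (-5.50, 0.00). End point (last G1): the path returns to the start — closed.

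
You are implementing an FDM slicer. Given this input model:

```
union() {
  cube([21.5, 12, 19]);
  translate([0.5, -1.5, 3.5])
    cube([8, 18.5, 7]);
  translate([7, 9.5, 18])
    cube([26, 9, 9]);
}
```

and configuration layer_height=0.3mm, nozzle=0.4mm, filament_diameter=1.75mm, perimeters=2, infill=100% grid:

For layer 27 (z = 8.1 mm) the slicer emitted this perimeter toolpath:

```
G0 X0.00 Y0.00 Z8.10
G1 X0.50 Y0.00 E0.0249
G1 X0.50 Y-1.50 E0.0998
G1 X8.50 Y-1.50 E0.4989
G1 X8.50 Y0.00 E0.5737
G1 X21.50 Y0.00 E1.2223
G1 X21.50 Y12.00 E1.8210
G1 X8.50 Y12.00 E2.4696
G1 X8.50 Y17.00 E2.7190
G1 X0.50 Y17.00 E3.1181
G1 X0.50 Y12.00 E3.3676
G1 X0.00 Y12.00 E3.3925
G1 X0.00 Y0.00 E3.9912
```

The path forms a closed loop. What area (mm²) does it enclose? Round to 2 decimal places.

Apply the shoelace formula to the sequence of (X, Y) vertices; enclosed area = 310.00 mm².

310.00 mm²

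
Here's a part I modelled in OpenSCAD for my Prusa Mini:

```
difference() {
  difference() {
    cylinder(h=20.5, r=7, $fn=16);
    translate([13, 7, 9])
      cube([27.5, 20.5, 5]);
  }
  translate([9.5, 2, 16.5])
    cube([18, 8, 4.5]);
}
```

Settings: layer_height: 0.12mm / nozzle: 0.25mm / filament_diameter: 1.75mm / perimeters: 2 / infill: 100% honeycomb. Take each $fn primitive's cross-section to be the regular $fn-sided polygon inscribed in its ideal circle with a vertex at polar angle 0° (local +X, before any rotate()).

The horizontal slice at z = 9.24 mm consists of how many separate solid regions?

1

At z = 9.24 mm: the r=7 cylinder contributes a regular 16-gon of circumradius 7; the cube at (13, 7) (footprint 27.5×20.5) is included at this height; After the difference (first − rest): starting from the r=7 cylinder, the 27.5×20.5 cube at (13, 7) misses the remaining region (no effect) — 1 connected region; the cube at (9.5, 2) is absent (z outside [16.5, 21]); Subtracting the remaining from the first: none of the subtracted shapes is present at this height, so the result so far is unchanged — 1 connected region. The result has 1 disconnected region.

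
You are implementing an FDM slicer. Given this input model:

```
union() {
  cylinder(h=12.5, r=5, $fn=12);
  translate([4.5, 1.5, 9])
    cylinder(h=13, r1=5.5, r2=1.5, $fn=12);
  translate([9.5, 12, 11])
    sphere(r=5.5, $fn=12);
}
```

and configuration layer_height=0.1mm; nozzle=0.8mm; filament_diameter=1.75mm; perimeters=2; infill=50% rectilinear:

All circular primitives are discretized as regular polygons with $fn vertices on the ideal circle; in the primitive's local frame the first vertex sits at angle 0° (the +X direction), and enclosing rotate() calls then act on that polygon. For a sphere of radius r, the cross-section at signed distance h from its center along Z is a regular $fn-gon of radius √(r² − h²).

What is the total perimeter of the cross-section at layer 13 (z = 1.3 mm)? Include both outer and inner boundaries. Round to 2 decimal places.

At z = 1.3 mm: the cylinder: section is a regular 12-gon, circumradius r=5 (perimeter = 2·12·5.000·sin(180°/12) = 31.06 mm); the cone at (4.5, 1.5) is not intersected at this z (z outside [9, 22]); the sphere at (9.5, 12) is absent (|z−center|=9.700 > r=5.5); Merging all regions: only the r=5 cylinder is present, so the union is just that shape — boundary = 31.06 mm. Overall, the cross-section is a single solid region. Total boundary length (outer) = 31.06 mm.

31.06 mm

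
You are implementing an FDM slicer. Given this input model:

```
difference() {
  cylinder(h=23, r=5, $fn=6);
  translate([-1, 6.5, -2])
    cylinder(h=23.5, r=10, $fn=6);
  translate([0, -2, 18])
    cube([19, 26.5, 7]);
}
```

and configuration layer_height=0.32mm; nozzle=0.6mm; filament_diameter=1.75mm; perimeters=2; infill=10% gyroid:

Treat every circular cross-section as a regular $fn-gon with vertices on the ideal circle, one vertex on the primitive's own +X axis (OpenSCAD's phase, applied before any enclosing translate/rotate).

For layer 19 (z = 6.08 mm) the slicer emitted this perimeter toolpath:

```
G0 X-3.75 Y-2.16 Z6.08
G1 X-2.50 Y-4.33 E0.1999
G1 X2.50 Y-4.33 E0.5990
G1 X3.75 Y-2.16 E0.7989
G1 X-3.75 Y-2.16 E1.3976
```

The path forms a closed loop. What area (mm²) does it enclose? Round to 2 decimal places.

13.56 mm²

Apply the shoelace formula to the sequence of (X, Y) vertices; enclosed area = 13.56 mm².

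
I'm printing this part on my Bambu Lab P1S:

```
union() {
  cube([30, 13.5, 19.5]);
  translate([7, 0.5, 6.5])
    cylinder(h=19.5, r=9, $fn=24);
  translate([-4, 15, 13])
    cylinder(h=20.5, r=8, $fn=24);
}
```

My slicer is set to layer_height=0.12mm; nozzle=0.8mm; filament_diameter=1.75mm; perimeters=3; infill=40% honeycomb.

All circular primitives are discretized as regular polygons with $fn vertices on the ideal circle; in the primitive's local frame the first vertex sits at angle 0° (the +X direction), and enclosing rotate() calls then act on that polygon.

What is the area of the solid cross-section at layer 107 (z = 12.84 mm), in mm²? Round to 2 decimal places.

530.21 mm²

At z = 12.84 mm: the 30×13.5 cube contributes its full rectangle (area 405.00 mm²); the r=9 cylinder at (7, 0.5) contributes a regular 24-gon of circumradius 9 (area = (24/2)·9.000²·sin(360°/24) = 251.57 mm²); the cylinder at (-4, 15) does not reach this height (z outside [13, 33.5]); Taking the union: the regions partially overlap — summed areas 656.57 mm² minus the doubly-counted overlap 126.36 mm² gives 530.21 mm² — area = 530.21 mm². Overall, the cross-section is a single solid region. Net area = 530.21 mm².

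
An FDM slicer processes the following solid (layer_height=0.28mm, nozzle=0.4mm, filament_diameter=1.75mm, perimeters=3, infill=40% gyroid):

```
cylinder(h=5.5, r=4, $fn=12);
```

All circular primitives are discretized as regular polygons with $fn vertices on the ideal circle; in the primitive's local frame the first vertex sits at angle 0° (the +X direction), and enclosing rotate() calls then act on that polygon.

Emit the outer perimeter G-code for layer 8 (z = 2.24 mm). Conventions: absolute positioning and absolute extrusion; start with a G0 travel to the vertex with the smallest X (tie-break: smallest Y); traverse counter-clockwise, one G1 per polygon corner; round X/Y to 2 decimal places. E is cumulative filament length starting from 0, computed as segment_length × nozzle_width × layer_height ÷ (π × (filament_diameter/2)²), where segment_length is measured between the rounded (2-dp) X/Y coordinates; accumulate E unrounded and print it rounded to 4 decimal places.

G0 X-4.00 Y0.00 Z2.24
G1 X-3.46 Y-2.00 E0.0965
G1 X-2.00 Y-3.46 E0.1926
G1 X0.00 Y-4.00 E0.2891
G1 X2.00 Y-3.46 E0.3855
G1 X3.46 Y-2.00 E0.4817
G1 X4.00 Y0.00 E0.5781
G1 X3.46 Y2.00 E0.6746
G1 X2.00 Y3.46 E0.7707
G1 X0.00 Y4.00 E0.8672
G1 X-2.00 Y3.46 E0.9637
G1 X-3.46 Y2.00 E1.0598
G1 X-4.00 Y0.00 E1.1563

At z = 2.24 mm: the cylinder: section is a regular 12-gon, circumradius r=4. The outline is a single polygon with 12 vertices. Extrusion per mm of travel: 0.4 × 0.28 / (π × 0.875²) = 0.046564. Accumulating E over each segment gives final E = 1.1563.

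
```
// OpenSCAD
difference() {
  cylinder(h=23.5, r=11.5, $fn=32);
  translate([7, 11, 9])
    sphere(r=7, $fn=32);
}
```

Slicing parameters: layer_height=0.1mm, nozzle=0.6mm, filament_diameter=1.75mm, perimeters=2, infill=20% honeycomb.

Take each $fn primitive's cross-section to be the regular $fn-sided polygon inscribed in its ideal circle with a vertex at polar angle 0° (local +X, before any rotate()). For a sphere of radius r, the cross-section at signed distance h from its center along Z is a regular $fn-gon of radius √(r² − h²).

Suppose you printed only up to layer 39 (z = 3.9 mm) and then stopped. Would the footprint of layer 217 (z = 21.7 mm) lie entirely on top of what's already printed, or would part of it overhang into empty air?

Compare the two slices. At z = 3.9: the r=11.5 cylinder contributes a regular 32-gon of circumradius 11.5 (area = (32/2)·11.500²·sin(360°/32) = 412.81 mm²); the sphere at (7, 11): section is a regular 32-gon, circumradius = √(r²−h²) = √(7²−5.1²) = 4.795 (area = (32/2)·4.795²·sin(360°/32) = 71.76 mm²); After the difference (first − rest): starting from the r=11.5 cylinder (412.81 mm²), the r=7 sphere at (7, 11) partially overlaps it — only the 18.66 mm² overlap (of its 71.76 mm²) is removed, clipping the outline — area = 394.15 mm². At z = 21.7: the r=11.5 cylinder contributes a regular 32-gon of circumradius 11.5 (area = (32/2)·11.500²·sin(360°/32) = 412.81 mm²); the sphere at (7, 11) does not reach this height (|z−center|=12.700 > r=7); Taking the first minus the rest: none of the subtracted shapes is present at this height, so the r=11.5 cylinder is unchanged — area = 412.81 mm². Checking containment: at z = 21.7 the cross-section extends beyond the z = 3.9 cross-section by about 18.66 mm².

part overhangs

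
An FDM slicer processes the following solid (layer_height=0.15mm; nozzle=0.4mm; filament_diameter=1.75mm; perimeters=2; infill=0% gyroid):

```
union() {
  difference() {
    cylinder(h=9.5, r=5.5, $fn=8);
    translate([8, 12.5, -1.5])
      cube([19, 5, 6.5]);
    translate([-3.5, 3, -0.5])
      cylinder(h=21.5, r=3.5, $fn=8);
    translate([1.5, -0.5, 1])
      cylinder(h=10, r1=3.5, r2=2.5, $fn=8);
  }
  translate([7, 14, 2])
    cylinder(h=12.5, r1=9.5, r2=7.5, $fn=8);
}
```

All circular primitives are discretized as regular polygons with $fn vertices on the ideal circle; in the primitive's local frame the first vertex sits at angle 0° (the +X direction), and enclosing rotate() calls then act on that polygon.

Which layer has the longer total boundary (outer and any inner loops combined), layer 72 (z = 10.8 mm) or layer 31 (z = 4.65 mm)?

Layer 72 (z = 10.8): the cylinder is not intersected at this z (z outside [0, 9.5]); the cube at (8, 12.5) is absent (z outside [-1.5, 5]); the r=3.5 cylinder at (-3.5, 3) gives a regular 8-gon of circumradius 3.5 (constant along its height) (perimeter = 2·8·3.500·sin(180°/8) = 21.43 mm); the cone at (1.5, -0.5) contributes a regular 8-gon of circumradius 2.520 (interpolated between r1=3.5 and r2=2.5 at t=0.980) (perimeter = 2·8·2.520·sin(180°/8) = 15.43 mm); After the difference (first − rest): the first operand is absent here, so nothing remains; the cone at (7, 14) contributes a regular 8-gon of circumradius 8.092 (interpolated between r1=9.5 and r2=7.5 at t=0.704) (perimeter = 2·8·8.092·sin(180°/8) = 49.55 mm); Merging all regions: only the cone at (7, 14) is present, so the union is just that shape — boundary = 49.55 mm. So its perimeter = 49.55 mm. Layer 31 (z = 4.65): the cylinder: section is a regular 8-gon, circumradius r=5.5 (perimeter = 2·8·5.500·sin(180°/8) = 33.68 mm); the cube at (8, 12.5) (footprint 19×5) is included at this height (perimeter 48.00 mm); the cylinder at (-3.5, 3): section is a regular 8-gon, circumradius r=3.5 (perimeter = 2·8·3.500·sin(180°/8) = 21.43 mm); the cone at (1.5, -0.5): at t=0.365 of its height the radius interpolates to r₁+(r₂−r₁)t = 3.135, giving a regular 8-gon of that circumradius (perimeter = 2·8·3.135·sin(180°/8) = 19.20 mm); Taking the first minus the rest: starting from the r=5.5 cylinder, the 19×5 cube at (8, 12.5) misses the remaining region (no effect); the r=3.5 cylinder at (-3.5, 3) partially overlaps it — only the 18.64 mm² overlap (of its 34.65 mm²) is removed, clipping the outline; the cone at (1.5, -0.5) partially overlaps it — only the 27.56 mm² overlap (of its 27.80 mm²) is removed, clipping the outline — boundary = 52.15 mm; the cone at (7, 14) (r1=9.5→r2=7.5) has section circumradius 9.076 here — a regular 8-gon (perimeter = 2·8·9.076·sin(180°/8) = 55.57 mm); Taking the union: the 2 present regions are separate (no shared area or edge), so areas and boundary lengths simply add and each stays a separate island — boundary = 107.73 mm. So its perimeter = 107.73 mm. Layer 31 is larger (107.73 vs 49.55 mm).

layer 31 (z = 4.65 mm)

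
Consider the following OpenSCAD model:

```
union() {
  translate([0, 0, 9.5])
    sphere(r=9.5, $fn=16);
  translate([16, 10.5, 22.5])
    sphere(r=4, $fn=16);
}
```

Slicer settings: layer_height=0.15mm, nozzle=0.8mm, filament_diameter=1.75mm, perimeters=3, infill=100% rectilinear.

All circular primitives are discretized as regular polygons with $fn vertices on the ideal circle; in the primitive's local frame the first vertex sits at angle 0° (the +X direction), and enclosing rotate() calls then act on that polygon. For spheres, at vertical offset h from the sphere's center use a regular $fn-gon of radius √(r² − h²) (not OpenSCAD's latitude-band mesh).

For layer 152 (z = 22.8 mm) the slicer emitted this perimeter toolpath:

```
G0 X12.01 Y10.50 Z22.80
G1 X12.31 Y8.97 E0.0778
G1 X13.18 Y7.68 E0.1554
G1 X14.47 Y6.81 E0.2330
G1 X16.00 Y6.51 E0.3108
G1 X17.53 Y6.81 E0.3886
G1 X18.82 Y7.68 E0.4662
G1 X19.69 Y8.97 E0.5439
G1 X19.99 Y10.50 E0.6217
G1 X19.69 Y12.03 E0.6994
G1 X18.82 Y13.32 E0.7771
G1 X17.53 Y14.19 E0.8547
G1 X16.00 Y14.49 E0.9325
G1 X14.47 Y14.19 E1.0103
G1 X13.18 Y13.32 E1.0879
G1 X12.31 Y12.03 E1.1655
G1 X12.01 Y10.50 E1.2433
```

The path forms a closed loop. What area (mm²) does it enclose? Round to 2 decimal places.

48.78 mm²

Apply the shoelace formula to the sequence of (X, Y) vertices; enclosed area = 48.78 mm².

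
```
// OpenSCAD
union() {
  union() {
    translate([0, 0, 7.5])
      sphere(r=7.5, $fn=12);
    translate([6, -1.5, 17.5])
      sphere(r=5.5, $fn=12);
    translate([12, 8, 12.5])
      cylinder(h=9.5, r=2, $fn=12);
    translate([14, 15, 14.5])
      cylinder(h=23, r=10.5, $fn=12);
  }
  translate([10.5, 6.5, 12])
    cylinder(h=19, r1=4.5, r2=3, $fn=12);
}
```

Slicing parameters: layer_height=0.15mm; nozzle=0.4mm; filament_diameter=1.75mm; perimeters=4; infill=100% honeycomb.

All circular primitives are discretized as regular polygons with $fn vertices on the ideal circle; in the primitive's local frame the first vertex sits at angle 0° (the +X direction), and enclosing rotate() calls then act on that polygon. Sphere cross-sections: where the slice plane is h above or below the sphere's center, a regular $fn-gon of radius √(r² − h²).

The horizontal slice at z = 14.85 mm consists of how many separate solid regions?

3

At z = 14.85 mm: the r=7.5 sphere slices to a regular 12-gon of circumradius 1.492 (√(r²−h²) with h=7.35 from center); the sphere at (6, -1.5): section is a regular 12-gon, circumradius = √(r²−h²) = √(5.5²−2.65²) = 4.819; the r=2 cylinder at (12, 8) contributes a regular 12-gon of circumradius 2; the cylinder at (14, 15): section is a regular 12-gon, circumradius r=10.5; Combining (union): the regions partially overlap (shared area 12.00 mm²), so overlapping operands fuse into one piece — 3 connected regions; the cone at (10.5, 6.5) contributes a regular 12-gon of circumradius 4.275 (interpolated between r1=4.5 and r2=3 at t=0.150); Combining (union): the regions partially overlap (shared area 33.93 mm²), so overlapping operands fuse into one piece — 3 connected regions. The result has 3 disconnected regions.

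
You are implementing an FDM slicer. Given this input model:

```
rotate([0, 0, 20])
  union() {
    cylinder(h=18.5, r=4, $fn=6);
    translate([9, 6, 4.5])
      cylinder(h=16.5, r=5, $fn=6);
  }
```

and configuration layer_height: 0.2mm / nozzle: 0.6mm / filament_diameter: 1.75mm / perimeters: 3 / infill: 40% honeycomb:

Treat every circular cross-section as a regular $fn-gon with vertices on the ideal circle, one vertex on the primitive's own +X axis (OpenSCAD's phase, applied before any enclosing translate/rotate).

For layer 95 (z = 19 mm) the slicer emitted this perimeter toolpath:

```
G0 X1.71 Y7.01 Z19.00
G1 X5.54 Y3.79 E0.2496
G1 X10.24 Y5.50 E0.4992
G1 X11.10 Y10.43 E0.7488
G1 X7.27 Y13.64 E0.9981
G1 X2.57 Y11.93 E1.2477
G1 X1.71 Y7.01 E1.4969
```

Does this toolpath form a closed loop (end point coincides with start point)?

Start point (G0): (1.71, 7.01). End point (last G1): the path returns to the start — closed.

yes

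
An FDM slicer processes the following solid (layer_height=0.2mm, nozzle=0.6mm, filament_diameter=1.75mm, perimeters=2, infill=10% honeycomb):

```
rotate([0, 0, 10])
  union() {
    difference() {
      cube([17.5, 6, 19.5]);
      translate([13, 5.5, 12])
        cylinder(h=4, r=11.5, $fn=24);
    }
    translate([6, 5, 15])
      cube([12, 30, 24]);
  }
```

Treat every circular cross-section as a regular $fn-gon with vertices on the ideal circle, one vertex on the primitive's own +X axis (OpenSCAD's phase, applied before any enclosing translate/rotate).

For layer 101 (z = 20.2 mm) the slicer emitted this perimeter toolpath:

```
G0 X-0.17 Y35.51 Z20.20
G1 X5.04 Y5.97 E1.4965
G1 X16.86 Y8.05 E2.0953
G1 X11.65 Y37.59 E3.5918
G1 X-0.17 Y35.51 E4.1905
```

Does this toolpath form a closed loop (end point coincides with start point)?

yes

Start point (G0): (-0.17, 35.51). End point (last G1): the path returns to the start — closed.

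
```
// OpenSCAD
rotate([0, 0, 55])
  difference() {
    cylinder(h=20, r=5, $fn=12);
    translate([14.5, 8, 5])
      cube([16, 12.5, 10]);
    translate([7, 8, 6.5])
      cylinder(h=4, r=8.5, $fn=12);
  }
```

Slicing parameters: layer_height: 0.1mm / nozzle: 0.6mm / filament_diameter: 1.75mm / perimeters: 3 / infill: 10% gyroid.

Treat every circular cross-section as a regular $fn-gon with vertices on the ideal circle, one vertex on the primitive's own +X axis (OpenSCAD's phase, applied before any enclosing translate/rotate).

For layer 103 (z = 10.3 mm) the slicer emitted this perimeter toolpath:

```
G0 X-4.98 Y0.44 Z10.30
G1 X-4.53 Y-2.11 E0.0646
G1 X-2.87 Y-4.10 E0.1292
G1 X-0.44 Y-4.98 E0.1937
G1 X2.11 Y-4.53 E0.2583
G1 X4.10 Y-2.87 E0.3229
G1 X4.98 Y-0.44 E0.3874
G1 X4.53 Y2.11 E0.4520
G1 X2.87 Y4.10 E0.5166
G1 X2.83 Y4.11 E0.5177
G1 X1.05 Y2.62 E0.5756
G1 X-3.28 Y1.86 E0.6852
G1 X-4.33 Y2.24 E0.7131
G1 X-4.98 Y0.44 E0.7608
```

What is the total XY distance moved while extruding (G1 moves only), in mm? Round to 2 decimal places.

Sum the Euclidean lengths of each G1 segment: total = 30.50 mm.

30.50 mm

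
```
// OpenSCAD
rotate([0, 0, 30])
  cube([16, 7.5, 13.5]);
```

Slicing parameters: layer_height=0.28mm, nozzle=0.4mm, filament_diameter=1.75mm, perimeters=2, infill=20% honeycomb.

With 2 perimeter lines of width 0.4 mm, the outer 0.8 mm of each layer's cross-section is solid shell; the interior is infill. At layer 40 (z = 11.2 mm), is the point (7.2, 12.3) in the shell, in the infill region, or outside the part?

shell

At z = 11.2 mm: the cube (footprint 16×7.5) is included at this height; (whole slice rotated 30° about Z — lengths, areas and connectivity unchanged). Overall, the cross-section is a single solid region. Undo the 30° rotation: the query point maps to (12.385, 7.052) in the un-rotated model frame. The nearest boundary edge runs (16.00, 7.50)→(0.00, 7.50); distance from the point to it = 0.45 mm. The point is inside the cross-section, 0.45 mm from the nearest boundary — within the 0.8 mm shell band (2 × 0.4).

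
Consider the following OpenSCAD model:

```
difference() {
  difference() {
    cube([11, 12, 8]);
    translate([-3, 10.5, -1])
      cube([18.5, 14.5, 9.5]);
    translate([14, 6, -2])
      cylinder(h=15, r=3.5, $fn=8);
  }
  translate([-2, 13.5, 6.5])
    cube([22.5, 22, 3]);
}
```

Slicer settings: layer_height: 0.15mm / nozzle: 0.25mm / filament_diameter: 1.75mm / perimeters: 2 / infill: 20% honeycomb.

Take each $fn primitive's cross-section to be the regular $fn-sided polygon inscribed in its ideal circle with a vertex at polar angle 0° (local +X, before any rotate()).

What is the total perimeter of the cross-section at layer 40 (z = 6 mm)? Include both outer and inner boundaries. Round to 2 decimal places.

At z = 6 mm: the cube (footprint 11×12) is included at this height (perimeter 46.00 mm); the cube at (-3, 10.5) (footprint 18.5×14.5) is included at this height (perimeter 66.00 mm); the cylinder at (14, 6): section is a regular 8-gon, circumradius r=3.5 (perimeter = 2·8·3.500·sin(180°/8) = 21.43 mm); Subtracting the remaining from the first: starting from the 11×12 cube, the 18.5×14.5 cube at (-3, 10.5) partially overlaps it — only the 16.50 mm² overlap (of its 268.25 mm²) is removed, clipping the outline; the r=3.5 cylinder at (14, 6) partially overlaps it — only the 0.60 mm² overlap (of its 34.65 mm²) is removed, clipping the outline — boundary = 43.20 mm; the cube at (-2, 13.5) does not reach this height (z outside [6.5, 9.5]); Subtracting the remaining from the first: none of the subtracted shapes is present at this height, so that combined region is unchanged — boundary = 43.20 mm. Overall, the cross-section is a single solid region. Total boundary length (outer) = 43.20 mm.

43.20 mm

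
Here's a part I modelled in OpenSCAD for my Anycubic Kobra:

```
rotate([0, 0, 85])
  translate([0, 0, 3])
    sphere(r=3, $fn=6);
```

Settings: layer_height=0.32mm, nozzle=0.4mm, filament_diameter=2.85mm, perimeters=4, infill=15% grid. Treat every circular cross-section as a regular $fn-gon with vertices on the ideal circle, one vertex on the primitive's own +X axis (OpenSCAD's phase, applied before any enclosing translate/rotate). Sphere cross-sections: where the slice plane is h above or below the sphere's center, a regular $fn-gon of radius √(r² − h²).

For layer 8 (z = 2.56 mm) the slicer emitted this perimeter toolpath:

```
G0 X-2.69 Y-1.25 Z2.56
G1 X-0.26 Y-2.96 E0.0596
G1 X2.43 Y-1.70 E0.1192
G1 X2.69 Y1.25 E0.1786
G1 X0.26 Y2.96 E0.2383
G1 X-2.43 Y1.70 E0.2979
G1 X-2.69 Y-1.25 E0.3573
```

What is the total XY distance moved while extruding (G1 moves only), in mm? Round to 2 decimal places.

17.81 mm

Sum the Euclidean lengths of each G1 segment: total = 17.81 mm.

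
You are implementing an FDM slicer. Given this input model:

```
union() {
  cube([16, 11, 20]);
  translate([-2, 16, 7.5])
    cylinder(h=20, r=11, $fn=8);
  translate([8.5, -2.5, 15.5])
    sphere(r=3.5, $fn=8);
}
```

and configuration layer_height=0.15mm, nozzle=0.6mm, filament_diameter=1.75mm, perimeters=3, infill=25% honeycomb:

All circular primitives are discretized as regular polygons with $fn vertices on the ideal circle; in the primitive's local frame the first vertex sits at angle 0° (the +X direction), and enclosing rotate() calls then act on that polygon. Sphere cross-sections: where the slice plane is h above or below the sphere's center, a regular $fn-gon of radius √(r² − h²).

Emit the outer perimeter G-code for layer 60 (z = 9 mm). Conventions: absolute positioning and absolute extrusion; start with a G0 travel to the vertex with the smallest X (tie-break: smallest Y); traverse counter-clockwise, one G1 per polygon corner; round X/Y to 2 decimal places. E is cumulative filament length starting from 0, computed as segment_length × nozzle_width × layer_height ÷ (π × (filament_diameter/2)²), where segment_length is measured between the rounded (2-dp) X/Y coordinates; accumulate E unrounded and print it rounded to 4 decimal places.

At z = 9 mm: the 16×11 cube contributes its full rectangle; the r=11 cylinder at (-2, 16) gives a regular 8-gon of circumradius 11 (constant along its height); the sphere at (8.5, -2.5) is not intersected at this z (|z−center|=6.500 > r=3.5); Taking the union: the regions partially overlap (shared area 24.57 mm²), so overlapping operands fuse into one piece — 1 connected region. The outline is a single polygon with 12 vertices. Extrusion per mm of travel: 0.6 × 0.15 / (π × 0.875²) = 0.037418. Accumulating E over each segment gives final E = 3.7417.

G0 X-13.00 Y16.00 Z9.00
G1 X-9.78 Y8.22 E0.3151
G1 X-2.00 Y5.00 E0.6301
G1 X0.00 Y5.83 E0.7111
G1 X0.00 Y0.00 E0.9293
G1 X16.00 Y0.00 E1.5280
G1 X16.00 Y11.00 E1.9396
G1 X6.93 Y11.00 E2.2789
G1 X9.00 Y16.00 E2.4814
G1 X5.78 Y23.78 E2.7965
G1 X-2.00 Y27.00 E3.1115
G1 X-9.78 Y23.78 E3.4266
G1 X-13.00 Y16.00 E3.7417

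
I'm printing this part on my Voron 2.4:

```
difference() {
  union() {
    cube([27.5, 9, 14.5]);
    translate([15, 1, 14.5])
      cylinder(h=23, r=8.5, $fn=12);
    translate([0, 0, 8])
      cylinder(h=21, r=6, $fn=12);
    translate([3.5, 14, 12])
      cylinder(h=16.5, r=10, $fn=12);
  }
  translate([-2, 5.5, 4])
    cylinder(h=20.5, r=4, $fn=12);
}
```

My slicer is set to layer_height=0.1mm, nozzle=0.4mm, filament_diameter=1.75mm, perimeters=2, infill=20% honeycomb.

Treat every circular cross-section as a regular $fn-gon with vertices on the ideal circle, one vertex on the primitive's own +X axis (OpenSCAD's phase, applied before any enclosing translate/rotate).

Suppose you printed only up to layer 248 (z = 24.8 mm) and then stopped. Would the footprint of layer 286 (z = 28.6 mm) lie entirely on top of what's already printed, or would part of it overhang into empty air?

Compare the two slices. At z = 24.8: the cube does not reach this height (z outside [0, 14.5]); the r=8.5 cylinder at (15, 1) gives a regular 12-gon of circumradius 8.5 (constant along its height) (area = (12/2)·8.500²·sin(360°/12) = 216.75 mm²); the r=6 cylinder gives a regular 12-gon of circumradius 6 (constant along its height) (area = (12/2)·6.000²·sin(360°/12) = 108.00 mm²); the cylinder at (3.5, 14): section is a regular 12-gon, circumradius r=10 (area = (12/2)·10.000²·sin(360°/12) = 300.00 mm²); Combining (union): the regions partially overlap — summed areas 624.75 mm² minus the doubly-counted overlap 7.37 mm² gives 617.38 mm² — area = 617.38 mm²; the cylinder at (-2, 5.5) is not intersected at this z (z outside [4, 24.5]); After the difference (first − rest): none of the subtracted shapes is present at this height, so that combined region is unchanged — area = 617.38 mm². At z = 28.6: the cube is absent (z outside [0, 14.5]); the cylinder at (15, 1): section is a regular 12-gon, circumradius r=8.5 (area = (12/2)·8.500²·sin(360°/12) = 216.75 mm²); the r=6 cylinder contributes a regular 12-gon of circumradius 6 (area = (12/2)·6.000²·sin(360°/12) = 108.00 mm²); the cylinder at (3.5, 14) is absent (z outside [12, 28.5]); Taking the union: the 2 present regions are separate (no shared area or edge), so areas and boundary lengths simply add and each stays a separate island — area = 324.75 mm²; the cylinder at (-2, 5.5) does not reach this height (z outside [4, 24.5]); Taking the first minus the rest: none of the subtracted shapes is present at this height, so that combined region is unchanged — area = 324.75 mm². Checking containment: the cross-section at z = 28.6 is a subset of the cross-section at z = 24.8.

entirely on top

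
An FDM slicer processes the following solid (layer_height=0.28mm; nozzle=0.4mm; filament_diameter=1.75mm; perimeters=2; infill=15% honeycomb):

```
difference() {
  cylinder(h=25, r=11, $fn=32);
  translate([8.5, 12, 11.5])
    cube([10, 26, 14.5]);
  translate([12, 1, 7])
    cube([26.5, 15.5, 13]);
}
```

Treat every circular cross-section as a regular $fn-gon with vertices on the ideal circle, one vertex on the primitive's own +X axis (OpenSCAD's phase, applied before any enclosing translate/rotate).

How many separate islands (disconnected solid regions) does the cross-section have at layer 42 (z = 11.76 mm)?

1

At z = 11.76 mm: the r=11 cylinder gives a regular 32-gon of circumradius 11 (constant along its height); the 10×26 cube at (8.5, 12) contributes its full rectangle; the cube at (12, 1) is present — its section is the full 26.5×15.5 rectangle; After the difference (first − rest): starting from the r=11 cylinder, the 10×26 cube at (8.5, 12) misses the remaining region (no effect); the 26.5×15.5 cube at (12, 1) misses the remaining region (no effect) — 1 connected region. Overall, the cross-section is a single solid region. Island count = 1.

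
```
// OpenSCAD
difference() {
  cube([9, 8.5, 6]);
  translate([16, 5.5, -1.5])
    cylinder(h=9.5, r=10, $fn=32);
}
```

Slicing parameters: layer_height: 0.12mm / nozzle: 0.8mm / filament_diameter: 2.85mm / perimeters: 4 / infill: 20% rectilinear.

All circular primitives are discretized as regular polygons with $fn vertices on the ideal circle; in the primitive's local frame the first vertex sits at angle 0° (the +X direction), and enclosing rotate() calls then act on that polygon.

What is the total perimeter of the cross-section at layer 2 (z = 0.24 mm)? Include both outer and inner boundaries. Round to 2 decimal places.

31.54 mm

At z = 0.24 mm: the 9×8.5 cube contributes its full rectangle (perimeter 35.00 mm); the r=10 cylinder at (16, 5.5) contributes a regular 32-gon of circumradius 10 (perimeter = 2·32·10.000·sin(180°/32) = 62.73 mm); After the difference (first − rest): starting from the 9×8.5 cube, the r=10 cylinder at (16, 5.5) partially overlaps it — only the 21.84 mm² overlap (of its 312.14 mm²) is removed, clipping the outline — boundary = 31.54 mm. Overall, the cross-section is a single solid region. Total boundary length (outer) = 31.54 mm.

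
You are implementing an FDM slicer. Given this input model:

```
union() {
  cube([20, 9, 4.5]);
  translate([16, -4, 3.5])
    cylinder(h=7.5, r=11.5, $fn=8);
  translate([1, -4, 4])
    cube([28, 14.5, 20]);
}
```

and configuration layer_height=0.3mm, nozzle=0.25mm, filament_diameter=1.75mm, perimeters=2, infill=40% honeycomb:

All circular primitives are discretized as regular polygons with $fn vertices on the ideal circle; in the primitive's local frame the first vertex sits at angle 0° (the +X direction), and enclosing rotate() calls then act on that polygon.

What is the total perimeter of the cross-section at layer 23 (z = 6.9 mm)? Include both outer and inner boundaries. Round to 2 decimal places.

97.21 mm

At z = 6.9 mm: the cube is not intersected at this z (z outside [0, 4.5]); the r=11.5 cylinder at (16, -4) contributes a regular 8-gon of circumradius 11.5 (perimeter = 2·8·11.500·sin(180°/8) = 70.41 mm); the cube at (1, -4) is present — its section is the full 28×14.5 rectangle (perimeter 85.00 mm); Combining (union): the regions partially overlap (shared area 187.03 mm²), so the edge portions inside another operand are dropped and the merged outline is re-measured after clipping — boundary = 97.21 mm. Overall, the cross-section is a single solid region. Total boundary length (outer) = 97.21 mm.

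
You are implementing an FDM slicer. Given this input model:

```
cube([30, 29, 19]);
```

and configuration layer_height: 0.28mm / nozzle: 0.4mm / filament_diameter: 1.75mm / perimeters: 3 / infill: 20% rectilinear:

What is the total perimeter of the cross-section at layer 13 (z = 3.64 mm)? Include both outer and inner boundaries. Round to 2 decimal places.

At z = 3.64 mm: the 30×29 cube contributes its full rectangle (perimeter 118.00 mm). Overall, the cross-section is a single solid region. Total boundary length (outer) = 118.00 mm.

118.00 mm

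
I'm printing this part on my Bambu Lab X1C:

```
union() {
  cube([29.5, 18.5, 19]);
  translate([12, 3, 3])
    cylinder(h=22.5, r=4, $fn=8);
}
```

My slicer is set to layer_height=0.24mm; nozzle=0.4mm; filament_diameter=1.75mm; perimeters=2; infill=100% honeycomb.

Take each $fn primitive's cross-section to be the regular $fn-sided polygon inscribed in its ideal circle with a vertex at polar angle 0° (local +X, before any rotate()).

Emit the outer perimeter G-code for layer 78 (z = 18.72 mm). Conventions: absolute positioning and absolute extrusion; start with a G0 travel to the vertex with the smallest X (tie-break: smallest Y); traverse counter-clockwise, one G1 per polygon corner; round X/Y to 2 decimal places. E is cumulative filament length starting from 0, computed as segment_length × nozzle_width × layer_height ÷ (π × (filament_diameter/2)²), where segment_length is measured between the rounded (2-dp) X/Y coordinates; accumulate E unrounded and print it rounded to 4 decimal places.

G0 X0.00 Y0.00 Z18.72
G1 X9.59 Y0.00 E0.3828
G1 X12.00 Y-1.00 E0.4869
G1 X14.41 Y0.00 E0.5910
G1 X29.50 Y0.00 E1.1933
G1 X29.50 Y18.50 E1.9317
G1 X0.00 Y18.50 E3.1091
G1 X0.00 Y0.00 E3.8475

At z = 18.72 mm: the 29.5×18.5 cube contributes its full rectangle; the r=4 cylinder at (12, 3) gives a regular 8-gon of circumradius 4 (constant along its height); Combining (union): the regions partially overlap (shared area 42.84 mm²), so overlapping operands fuse into one piece — 1 connected region. The outline is a single polygon with 7 vertices. Extrusion per mm of travel: 0.4 × 0.24 / (π × 0.875²) = 0.039912. Accumulating E over each segment gives final E = 3.8475.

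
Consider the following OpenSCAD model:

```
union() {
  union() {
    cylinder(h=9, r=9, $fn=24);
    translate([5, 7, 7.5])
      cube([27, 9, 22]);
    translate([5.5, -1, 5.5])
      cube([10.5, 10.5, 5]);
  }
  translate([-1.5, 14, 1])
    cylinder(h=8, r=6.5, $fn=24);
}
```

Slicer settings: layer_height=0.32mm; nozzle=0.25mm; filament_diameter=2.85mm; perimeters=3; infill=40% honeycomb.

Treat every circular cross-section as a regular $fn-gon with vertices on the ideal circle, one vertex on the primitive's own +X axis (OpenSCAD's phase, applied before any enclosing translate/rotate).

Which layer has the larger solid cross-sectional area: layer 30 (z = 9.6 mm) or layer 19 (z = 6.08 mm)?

Layer 30 (z = 9.6): the cylinder is absent (z outside [0, 9]); the cube at (5, 7) (footprint 27×9) is included at this height (area 243.00 mm²); the cube at (5.5, -1) (footprint 10.5×10.5) is included at this height (area 110.25 mm²); Taking the union: the regions partially overlap — summed areas 353.25 mm² minus the doubly-counted overlap 26.25 mm² gives 327.00 mm² — area = 327.00 mm²; the cylinder at (-1.5, 14) is not intersected at this z (z outside [1, 9]); Taking the union: only the result so far is present, so the union is just that shape — area = 327.00 mm². So its area = 327.00 mm². Layer 19 (z = 6.08): the cylinder: section is a regular 24-gon, circumradius r=9 (area = (24/2)·9.000²·sin(360°/24) = 251.57 mm²); the cube at (5, 7) does not reach this height (z outside [7.5, 29.5]); the cube at (5.5, -1) is present — its section is the full 10.5×10.5 rectangle (area 110.25 mm²); Combining (union): the regions partially overlap — summed areas 361.82 mm² minus the doubly-counted overlap 20.42 mm² gives 341.41 mm² — area = 341.41 mm²; the r=6.5 cylinder at (-1.5, 14) contributes a regular 24-gon of circumradius 6.5 (area = (24/2)·6.500²·sin(360°/24) = 131.22 mm²); Merging all regions: the regions partially overlap — summed areas 472.63 mm² minus the doubly-counted overlap 5.52 mm² gives 467.11 mm² — area = 467.11 mm². So its area = 467.11 mm². Layer 19 is larger (467.11 vs 327.00 mm²).

layer 19 (z = 6.08 mm)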